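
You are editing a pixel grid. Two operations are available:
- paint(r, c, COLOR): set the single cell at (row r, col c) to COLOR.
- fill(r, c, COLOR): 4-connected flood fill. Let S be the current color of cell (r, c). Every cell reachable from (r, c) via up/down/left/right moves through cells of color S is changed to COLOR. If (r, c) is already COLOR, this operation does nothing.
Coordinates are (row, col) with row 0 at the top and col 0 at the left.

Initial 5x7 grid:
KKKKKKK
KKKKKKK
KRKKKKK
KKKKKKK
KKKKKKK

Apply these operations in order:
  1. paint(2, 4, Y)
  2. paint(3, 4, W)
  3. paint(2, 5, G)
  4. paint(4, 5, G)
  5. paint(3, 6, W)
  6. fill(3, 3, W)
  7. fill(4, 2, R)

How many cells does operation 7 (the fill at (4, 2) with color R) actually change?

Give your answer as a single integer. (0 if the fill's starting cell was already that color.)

After op 1 paint(2,4,Y):
KKKKKKK
KKKKKKK
KRKKYKK
KKKKKKK
KKKKKKK
After op 2 paint(3,4,W):
KKKKKKK
KKKKKKK
KRKKYKK
KKKKWKK
KKKKKKK
After op 3 paint(2,5,G):
KKKKKKK
KKKKKKK
KRKKYGK
KKKKWKK
KKKKKKK
After op 4 paint(4,5,G):
KKKKKKK
KKKKKKK
KRKKYGK
KKKKWKK
KKKKKGK
After op 5 paint(3,6,W):
KKKKKKK
KKKKKKK
KRKKYGK
KKKKWKW
KKKKKGK
After op 6 fill(3,3,W) [27 cells changed]:
WWWWWWW
WWWWWWW
WRWWYGW
WWWWWKW
WWWWWGK
After op 7 fill(4,2,R) [29 cells changed]:
RRRRRRR
RRRRRRR
RRRRYGR
RRRRRKR
RRRRRGK

Answer: 29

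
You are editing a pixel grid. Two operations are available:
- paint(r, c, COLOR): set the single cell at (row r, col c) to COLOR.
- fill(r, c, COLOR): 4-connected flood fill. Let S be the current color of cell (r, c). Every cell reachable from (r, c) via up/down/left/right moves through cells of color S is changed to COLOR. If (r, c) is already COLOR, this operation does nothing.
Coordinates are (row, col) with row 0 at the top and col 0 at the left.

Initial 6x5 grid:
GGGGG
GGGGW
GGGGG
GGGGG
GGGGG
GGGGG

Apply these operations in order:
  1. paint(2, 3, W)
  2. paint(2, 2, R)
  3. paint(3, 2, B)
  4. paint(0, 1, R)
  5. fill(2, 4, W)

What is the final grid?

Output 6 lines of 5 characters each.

Answer: WRWWW
WWWWW
WWRWW
WWBWW
WWWWW
WWWWW

Derivation:
After op 1 paint(2,3,W):
GGGGG
GGGGW
GGGWG
GGGGG
GGGGG
GGGGG
After op 2 paint(2,2,R):
GGGGG
GGGGW
GGRWG
GGGGG
GGGGG
GGGGG
After op 3 paint(3,2,B):
GGGGG
GGGGW
GGRWG
GGBGG
GGGGG
GGGGG
After op 4 paint(0,1,R):
GRGGG
GGGGW
GGRWG
GGBGG
GGGGG
GGGGG
After op 5 fill(2,4,W) [25 cells changed]:
WRWWW
WWWWW
WWRWW
WWBWW
WWWWW
WWWWW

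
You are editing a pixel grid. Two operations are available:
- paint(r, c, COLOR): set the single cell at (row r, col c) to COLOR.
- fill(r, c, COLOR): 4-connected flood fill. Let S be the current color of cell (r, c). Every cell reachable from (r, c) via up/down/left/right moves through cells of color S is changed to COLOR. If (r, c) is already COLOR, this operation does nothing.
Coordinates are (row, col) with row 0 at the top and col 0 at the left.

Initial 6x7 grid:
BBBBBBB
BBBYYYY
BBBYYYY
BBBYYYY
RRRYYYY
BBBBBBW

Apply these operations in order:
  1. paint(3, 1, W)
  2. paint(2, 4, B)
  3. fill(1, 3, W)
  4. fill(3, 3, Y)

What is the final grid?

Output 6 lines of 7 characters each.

Answer: BBBBBBB
BBBYYYY
BBBYBYY
BWBYYYY
RRRYYYY
BBBBBBY

Derivation:
After op 1 paint(3,1,W):
BBBBBBB
BBBYYYY
BBBYYYY
BWBYYYY
RRRYYYY
BBBBBBW
After op 2 paint(2,4,B):
BBBBBBB
BBBYYYY
BBBYBYY
BWBYYYY
RRRYYYY
BBBBBBW
After op 3 fill(1,3,W) [15 cells changed]:
BBBBBBB
BBBWWWW
BBBWBWW
BWBWWWW
RRRWWWW
BBBBBBW
After op 4 fill(3,3,Y) [16 cells changed]:
BBBBBBB
BBBYYYY
BBBYBYY
BWBYYYY
RRRYYYY
BBBBBBY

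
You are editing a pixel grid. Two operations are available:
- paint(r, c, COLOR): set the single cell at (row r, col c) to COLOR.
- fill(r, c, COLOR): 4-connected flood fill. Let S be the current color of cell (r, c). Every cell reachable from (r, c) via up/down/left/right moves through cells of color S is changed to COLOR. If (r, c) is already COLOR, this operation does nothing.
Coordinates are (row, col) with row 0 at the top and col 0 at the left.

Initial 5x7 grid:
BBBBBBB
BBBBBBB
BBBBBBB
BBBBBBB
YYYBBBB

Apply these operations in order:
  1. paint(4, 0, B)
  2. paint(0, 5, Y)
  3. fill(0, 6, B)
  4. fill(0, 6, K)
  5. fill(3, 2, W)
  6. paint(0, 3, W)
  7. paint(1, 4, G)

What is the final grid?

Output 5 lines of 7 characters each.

After op 1 paint(4,0,B):
BBBBBBB
BBBBBBB
BBBBBBB
BBBBBBB
BYYBBBB
After op 2 paint(0,5,Y):
BBBBBYB
BBBBBBB
BBBBBBB
BBBBBBB
BYYBBBB
After op 3 fill(0,6,B) [0 cells changed]:
BBBBBYB
BBBBBBB
BBBBBBB
BBBBBBB
BYYBBBB
After op 4 fill(0,6,K) [32 cells changed]:
KKKKKYK
KKKKKKK
KKKKKKK
KKKKKKK
KYYKKKK
After op 5 fill(3,2,W) [32 cells changed]:
WWWWWYW
WWWWWWW
WWWWWWW
WWWWWWW
WYYWWWW
After op 6 paint(0,3,W):
WWWWWYW
WWWWWWW
WWWWWWW
WWWWWWW
WYYWWWW
After op 7 paint(1,4,G):
WWWWWYW
WWWWGWW
WWWWWWW
WWWWWWW
WYYWWWW

Answer: WWWWWYW
WWWWGWW
WWWWWWW
WWWWWWW
WYYWWWW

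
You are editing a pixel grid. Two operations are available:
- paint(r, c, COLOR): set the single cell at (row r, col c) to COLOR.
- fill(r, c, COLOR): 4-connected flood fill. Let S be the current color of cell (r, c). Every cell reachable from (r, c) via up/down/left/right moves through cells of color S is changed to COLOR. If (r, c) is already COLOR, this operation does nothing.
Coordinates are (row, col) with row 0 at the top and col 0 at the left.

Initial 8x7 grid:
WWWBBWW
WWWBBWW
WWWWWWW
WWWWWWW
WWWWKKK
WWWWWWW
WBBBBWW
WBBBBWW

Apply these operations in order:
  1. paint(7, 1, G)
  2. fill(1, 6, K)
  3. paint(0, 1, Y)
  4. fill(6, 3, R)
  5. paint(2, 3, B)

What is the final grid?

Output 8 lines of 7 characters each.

Answer: KYKBBKK
KKKBBKK
KKKBKKK
KKKKKKK
KKKKKKK
KKKKKKK
KRRRRKK
KGRRRKK

Derivation:
After op 1 paint(7,1,G):
WWWBBWW
WWWBBWW
WWWWWWW
WWWWWWW
WWWWKKK
WWWWWWW
WBBBBWW
WGBBBWW
After op 2 fill(1,6,K) [41 cells changed]:
KKKBBKK
KKKBBKK
KKKKKKK
KKKKKKK
KKKKKKK
KKKKKKK
KBBBBKK
KGBBBKK
After op 3 paint(0,1,Y):
KYKBBKK
KKKBBKK
KKKKKKK
KKKKKKK
KKKKKKK
KKKKKKK
KBBBBKK
KGBBBKK
After op 4 fill(6,3,R) [7 cells changed]:
KYKBBKK
KKKBBKK
KKKKKKK
KKKKKKK
KKKKKKK
KKKKKKK
KRRRRKK
KGRRRKK
After op 5 paint(2,3,B):
KYKBBKK
KKKBBKK
KKKBKKK
KKKKKKK
KKKKKKK
KKKKKKK
KRRRRKK
KGRRRKK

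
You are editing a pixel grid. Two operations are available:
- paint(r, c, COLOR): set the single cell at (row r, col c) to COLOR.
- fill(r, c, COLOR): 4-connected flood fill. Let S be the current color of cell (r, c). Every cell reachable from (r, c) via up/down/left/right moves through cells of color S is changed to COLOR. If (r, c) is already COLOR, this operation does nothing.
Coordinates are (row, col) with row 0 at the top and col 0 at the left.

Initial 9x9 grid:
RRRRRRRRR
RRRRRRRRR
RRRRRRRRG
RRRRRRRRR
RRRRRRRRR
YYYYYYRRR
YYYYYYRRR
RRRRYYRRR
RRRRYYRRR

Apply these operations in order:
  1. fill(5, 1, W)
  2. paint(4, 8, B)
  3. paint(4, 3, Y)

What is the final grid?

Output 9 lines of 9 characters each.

Answer: RRRRRRRRR
RRRRRRRRR
RRRRRRRRG
RRRRRRRRR
RRRYRRRRB
WWWWWWRRR
WWWWWWRRR
RRRRWWRRR
RRRRWWRRR

Derivation:
After op 1 fill(5,1,W) [16 cells changed]:
RRRRRRRRR
RRRRRRRRR
RRRRRRRRG
RRRRRRRRR
RRRRRRRRR
WWWWWWRRR
WWWWWWRRR
RRRRWWRRR
RRRRWWRRR
After op 2 paint(4,8,B):
RRRRRRRRR
RRRRRRRRR
RRRRRRRRG
RRRRRRRRR
RRRRRRRRB
WWWWWWRRR
WWWWWWRRR
RRRRWWRRR
RRRRWWRRR
After op 3 paint(4,3,Y):
RRRRRRRRR
RRRRRRRRR
RRRRRRRRG
RRRRRRRRR
RRRYRRRRB
WWWWWWRRR
WWWWWWRRR
RRRRWWRRR
RRRRWWRRR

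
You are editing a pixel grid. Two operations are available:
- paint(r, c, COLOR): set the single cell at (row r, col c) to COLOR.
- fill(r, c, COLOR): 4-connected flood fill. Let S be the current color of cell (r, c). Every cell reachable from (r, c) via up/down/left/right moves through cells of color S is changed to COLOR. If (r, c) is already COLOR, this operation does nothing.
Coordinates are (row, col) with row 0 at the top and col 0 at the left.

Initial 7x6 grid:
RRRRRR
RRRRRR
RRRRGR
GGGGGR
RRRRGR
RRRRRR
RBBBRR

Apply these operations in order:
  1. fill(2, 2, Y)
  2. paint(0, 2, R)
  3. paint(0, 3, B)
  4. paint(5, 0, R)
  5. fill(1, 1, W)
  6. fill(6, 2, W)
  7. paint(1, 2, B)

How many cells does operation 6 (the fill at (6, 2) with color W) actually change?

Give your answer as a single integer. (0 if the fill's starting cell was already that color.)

After op 1 fill(2,2,Y) [32 cells changed]:
YYYYYY
YYYYYY
YYYYGY
GGGGGY
YYYYGY
YYYYYY
YBBBYY
After op 2 paint(0,2,R):
YYRYYY
YYYYYY
YYYYGY
GGGGGY
YYYYGY
YYYYYY
YBBBYY
After op 3 paint(0,3,B):
YYRBYY
YYYYYY
YYYYGY
GGGGGY
YYYYGY
YYYYYY
YBBBYY
After op 4 paint(5,0,R):
YYRBYY
YYYYYY
YYYYGY
GGGGGY
YYYYGY
RYYYYY
YBBBYY
After op 5 fill(1,1,W) [28 cells changed]:
WWRBWW
WWWWWW
WWWWGW
GGGGGW
WWWWGW
RWWWWW
YBBBWW
After op 6 fill(6,2,W) [3 cells changed]:
WWRBWW
WWWWWW
WWWWGW
GGGGGW
WWWWGW
RWWWWW
YWWWWW

Answer: 3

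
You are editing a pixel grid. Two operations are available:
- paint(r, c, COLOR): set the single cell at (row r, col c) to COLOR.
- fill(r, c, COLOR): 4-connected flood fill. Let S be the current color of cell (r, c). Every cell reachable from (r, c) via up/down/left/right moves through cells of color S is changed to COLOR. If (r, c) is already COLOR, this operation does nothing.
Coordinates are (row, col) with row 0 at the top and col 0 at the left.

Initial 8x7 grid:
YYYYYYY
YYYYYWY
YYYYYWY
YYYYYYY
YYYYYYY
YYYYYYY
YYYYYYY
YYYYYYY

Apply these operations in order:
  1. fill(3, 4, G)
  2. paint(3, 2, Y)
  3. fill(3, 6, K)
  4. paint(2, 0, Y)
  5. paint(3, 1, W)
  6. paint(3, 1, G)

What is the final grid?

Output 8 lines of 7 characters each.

Answer: KKKKKKK
KKKKKWK
YKKKKWK
KGYKKKK
KKKKKKK
KKKKKKK
KKKKKKK
KKKKKKK

Derivation:
After op 1 fill(3,4,G) [54 cells changed]:
GGGGGGG
GGGGGWG
GGGGGWG
GGGGGGG
GGGGGGG
GGGGGGG
GGGGGGG
GGGGGGG
After op 2 paint(3,2,Y):
GGGGGGG
GGGGGWG
GGGGGWG
GGYGGGG
GGGGGGG
GGGGGGG
GGGGGGG
GGGGGGG
After op 3 fill(3,6,K) [53 cells changed]:
KKKKKKK
KKKKKWK
KKKKKWK
KKYKKKK
KKKKKKK
KKKKKKK
KKKKKKK
KKKKKKK
After op 4 paint(2,0,Y):
KKKKKKK
KKKKKWK
YKKKKWK
KKYKKKK
KKKKKKK
KKKKKKK
KKKKKKK
KKKKKKK
After op 5 paint(3,1,W):
KKKKKKK
KKKKKWK
YKKKKWK
KWYKKKK
KKKKKKK
KKKKKKK
KKKKKKK
KKKKKKK
After op 6 paint(3,1,G):
KKKKKKK
KKKKKWK
YKKKKWK
KGYKKKK
KKKKKKK
KKKKKKK
KKKKKKK
KKKKKKK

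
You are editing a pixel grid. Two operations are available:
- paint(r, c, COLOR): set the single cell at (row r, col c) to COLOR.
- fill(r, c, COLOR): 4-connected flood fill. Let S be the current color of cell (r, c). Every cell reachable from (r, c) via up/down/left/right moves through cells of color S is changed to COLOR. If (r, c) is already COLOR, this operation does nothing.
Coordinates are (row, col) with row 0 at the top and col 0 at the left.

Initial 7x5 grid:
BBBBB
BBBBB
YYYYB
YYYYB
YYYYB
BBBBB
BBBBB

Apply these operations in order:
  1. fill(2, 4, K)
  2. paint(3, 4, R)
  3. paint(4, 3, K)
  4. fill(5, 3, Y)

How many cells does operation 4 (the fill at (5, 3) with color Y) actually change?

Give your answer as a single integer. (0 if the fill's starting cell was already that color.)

Answer: 12

Derivation:
After op 1 fill(2,4,K) [23 cells changed]:
KKKKK
KKKKK
YYYYK
YYYYK
YYYYK
KKKKK
KKKKK
After op 2 paint(3,4,R):
KKKKK
KKKKK
YYYYK
YYYYR
YYYYK
KKKKK
KKKKK
After op 3 paint(4,3,K):
KKKKK
KKKKK
YYYYK
YYYYR
YYYKK
KKKKK
KKKKK
After op 4 fill(5,3,Y) [12 cells changed]:
KKKKK
KKKKK
YYYYK
YYYYR
YYYYY
YYYYY
YYYYY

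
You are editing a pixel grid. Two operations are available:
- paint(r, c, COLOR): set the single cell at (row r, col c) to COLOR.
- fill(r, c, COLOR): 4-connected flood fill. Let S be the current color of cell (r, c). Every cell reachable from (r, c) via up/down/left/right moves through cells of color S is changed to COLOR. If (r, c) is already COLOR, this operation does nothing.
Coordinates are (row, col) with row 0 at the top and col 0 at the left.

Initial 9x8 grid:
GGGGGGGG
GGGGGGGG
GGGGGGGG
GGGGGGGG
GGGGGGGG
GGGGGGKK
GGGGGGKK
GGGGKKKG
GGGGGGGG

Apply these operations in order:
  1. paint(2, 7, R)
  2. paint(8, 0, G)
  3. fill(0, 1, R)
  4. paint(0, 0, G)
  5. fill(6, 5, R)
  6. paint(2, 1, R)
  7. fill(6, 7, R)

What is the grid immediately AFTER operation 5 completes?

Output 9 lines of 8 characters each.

Answer: GRRRRRRR
RRRRRRRR
RRRRRRRR
RRRRRRRR
RRRRRRRR
RRRRRRKK
RRRRRRKK
RRRRKKKR
RRRRRRRR

Derivation:
After op 1 paint(2,7,R):
GGGGGGGG
GGGGGGGG
GGGGGGGR
GGGGGGGG
GGGGGGGG
GGGGGGKK
GGGGGGKK
GGGGKKKG
GGGGGGGG
After op 2 paint(8,0,G):
GGGGGGGG
GGGGGGGG
GGGGGGGR
GGGGGGGG
GGGGGGGG
GGGGGGKK
GGGGGGKK
GGGGKKKG
GGGGGGGG
After op 3 fill(0,1,R) [64 cells changed]:
RRRRRRRR
RRRRRRRR
RRRRRRRR
RRRRRRRR
RRRRRRRR
RRRRRRKK
RRRRRRKK
RRRRKKKR
RRRRRRRR
After op 4 paint(0,0,G):
GRRRRRRR
RRRRRRRR
RRRRRRRR
RRRRRRRR
RRRRRRRR
RRRRRRKK
RRRRRRKK
RRRRKKKR
RRRRRRRR
After op 5 fill(6,5,R) [0 cells changed]:
GRRRRRRR
RRRRRRRR
RRRRRRRR
RRRRRRRR
RRRRRRRR
RRRRRRKK
RRRRRRKK
RRRRKKKR
RRRRRRRR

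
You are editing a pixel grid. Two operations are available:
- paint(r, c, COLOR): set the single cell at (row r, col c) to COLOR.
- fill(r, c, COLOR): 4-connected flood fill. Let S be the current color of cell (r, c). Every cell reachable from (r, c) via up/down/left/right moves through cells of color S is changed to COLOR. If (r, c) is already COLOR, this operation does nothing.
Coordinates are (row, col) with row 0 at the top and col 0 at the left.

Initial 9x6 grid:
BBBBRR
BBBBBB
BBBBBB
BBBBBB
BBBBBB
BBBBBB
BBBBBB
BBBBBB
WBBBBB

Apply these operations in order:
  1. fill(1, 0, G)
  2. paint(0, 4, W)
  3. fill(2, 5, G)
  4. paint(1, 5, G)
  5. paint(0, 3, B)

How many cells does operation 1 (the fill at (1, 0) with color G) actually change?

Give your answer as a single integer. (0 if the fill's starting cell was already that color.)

Answer: 51

Derivation:
After op 1 fill(1,0,G) [51 cells changed]:
GGGGRR
GGGGGG
GGGGGG
GGGGGG
GGGGGG
GGGGGG
GGGGGG
GGGGGG
WGGGGG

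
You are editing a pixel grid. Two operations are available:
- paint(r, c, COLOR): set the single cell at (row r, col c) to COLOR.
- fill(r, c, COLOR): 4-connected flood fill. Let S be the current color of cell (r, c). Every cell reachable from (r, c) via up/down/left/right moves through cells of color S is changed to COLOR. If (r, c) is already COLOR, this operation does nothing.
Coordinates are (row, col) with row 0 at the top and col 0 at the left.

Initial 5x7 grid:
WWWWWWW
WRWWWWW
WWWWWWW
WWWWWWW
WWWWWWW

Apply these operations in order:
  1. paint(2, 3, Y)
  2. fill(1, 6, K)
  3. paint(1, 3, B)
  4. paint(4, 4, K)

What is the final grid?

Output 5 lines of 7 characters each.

After op 1 paint(2,3,Y):
WWWWWWW
WRWWWWW
WWWYWWW
WWWWWWW
WWWWWWW
After op 2 fill(1,6,K) [33 cells changed]:
KKKKKKK
KRKKKKK
KKKYKKK
KKKKKKK
KKKKKKK
After op 3 paint(1,3,B):
KKKKKKK
KRKBKKK
KKKYKKK
KKKKKKK
KKKKKKK
After op 4 paint(4,4,K):
KKKKKKK
KRKBKKK
KKKYKKK
KKKKKKK
KKKKKKK

Answer: KKKKKKK
KRKBKKK
KKKYKKK
KKKKKKK
KKKKKKK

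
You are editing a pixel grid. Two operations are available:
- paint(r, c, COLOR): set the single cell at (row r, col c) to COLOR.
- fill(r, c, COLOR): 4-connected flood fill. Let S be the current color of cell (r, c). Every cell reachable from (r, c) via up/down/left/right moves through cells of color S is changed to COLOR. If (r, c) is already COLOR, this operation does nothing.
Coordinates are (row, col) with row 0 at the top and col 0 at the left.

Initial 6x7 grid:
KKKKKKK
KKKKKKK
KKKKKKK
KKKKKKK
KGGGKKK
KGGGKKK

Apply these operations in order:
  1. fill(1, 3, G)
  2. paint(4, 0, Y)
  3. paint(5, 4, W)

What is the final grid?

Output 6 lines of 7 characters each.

Answer: GGGGGGG
GGGGGGG
GGGGGGG
GGGGGGG
YGGGGGG
GGGGWGG

Derivation:
After op 1 fill(1,3,G) [36 cells changed]:
GGGGGGG
GGGGGGG
GGGGGGG
GGGGGGG
GGGGGGG
GGGGGGG
After op 2 paint(4,0,Y):
GGGGGGG
GGGGGGG
GGGGGGG
GGGGGGG
YGGGGGG
GGGGGGG
After op 3 paint(5,4,W):
GGGGGGG
GGGGGGG
GGGGGGG
GGGGGGG
YGGGGGG
GGGGWGG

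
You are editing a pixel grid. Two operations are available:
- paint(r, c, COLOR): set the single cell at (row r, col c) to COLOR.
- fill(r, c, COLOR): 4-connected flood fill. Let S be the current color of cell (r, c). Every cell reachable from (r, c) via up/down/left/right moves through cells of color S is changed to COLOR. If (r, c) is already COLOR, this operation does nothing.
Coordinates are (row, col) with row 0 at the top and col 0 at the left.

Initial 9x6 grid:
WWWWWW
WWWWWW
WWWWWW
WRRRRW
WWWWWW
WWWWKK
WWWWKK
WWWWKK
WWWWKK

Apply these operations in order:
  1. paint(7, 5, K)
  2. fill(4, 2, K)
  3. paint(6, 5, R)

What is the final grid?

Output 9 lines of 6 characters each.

Answer: KKKKKK
KKKKKK
KKKKKK
KRRRRK
KKKKKK
KKKKKK
KKKKKR
KKKKKK
KKKKKK

Derivation:
After op 1 paint(7,5,K):
WWWWWW
WWWWWW
WWWWWW
WRRRRW
WWWWWW
WWWWKK
WWWWKK
WWWWKK
WWWWKK
After op 2 fill(4,2,K) [42 cells changed]:
KKKKKK
KKKKKK
KKKKKK
KRRRRK
KKKKKK
KKKKKK
KKKKKK
KKKKKK
KKKKKK
After op 3 paint(6,5,R):
KKKKKK
KKKKKK
KKKKKK
KRRRRK
KKKKKK
KKKKKK
KKKKKR
KKKKKK
KKKKKK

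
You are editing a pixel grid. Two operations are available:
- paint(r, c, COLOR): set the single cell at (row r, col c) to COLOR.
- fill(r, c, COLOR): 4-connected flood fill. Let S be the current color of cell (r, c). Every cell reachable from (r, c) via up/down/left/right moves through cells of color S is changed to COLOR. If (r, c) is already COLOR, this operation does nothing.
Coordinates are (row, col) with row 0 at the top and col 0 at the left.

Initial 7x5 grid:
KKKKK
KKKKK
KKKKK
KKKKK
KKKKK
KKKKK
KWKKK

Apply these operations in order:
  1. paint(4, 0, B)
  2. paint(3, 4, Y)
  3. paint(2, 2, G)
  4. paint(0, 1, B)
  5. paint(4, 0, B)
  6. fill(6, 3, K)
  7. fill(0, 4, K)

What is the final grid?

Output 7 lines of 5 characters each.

After op 1 paint(4,0,B):
KKKKK
KKKKK
KKKKK
KKKKK
BKKKK
KKKKK
KWKKK
After op 2 paint(3,4,Y):
KKKKK
KKKKK
KKKKK
KKKKY
BKKKK
KKKKK
KWKKK
After op 3 paint(2,2,G):
KKKKK
KKKKK
KKGKK
KKKKY
BKKKK
KKKKK
KWKKK
After op 4 paint(0,1,B):
KBKKK
KKKKK
KKGKK
KKKKY
BKKKK
KKKKK
KWKKK
After op 5 paint(4,0,B):
KBKKK
KKKKK
KKGKK
KKKKY
BKKKK
KKKKK
KWKKK
After op 6 fill(6,3,K) [0 cells changed]:
KBKKK
KKKKK
KKGKK
KKKKY
BKKKK
KKKKK
KWKKK
After op 7 fill(0,4,K) [0 cells changed]:
KBKKK
KKKKK
KKGKK
KKKKY
BKKKK
KKKKK
KWKKK

Answer: KBKKK
KKKKK
KKGKK
KKKKY
BKKKK
KKKKK
KWKKK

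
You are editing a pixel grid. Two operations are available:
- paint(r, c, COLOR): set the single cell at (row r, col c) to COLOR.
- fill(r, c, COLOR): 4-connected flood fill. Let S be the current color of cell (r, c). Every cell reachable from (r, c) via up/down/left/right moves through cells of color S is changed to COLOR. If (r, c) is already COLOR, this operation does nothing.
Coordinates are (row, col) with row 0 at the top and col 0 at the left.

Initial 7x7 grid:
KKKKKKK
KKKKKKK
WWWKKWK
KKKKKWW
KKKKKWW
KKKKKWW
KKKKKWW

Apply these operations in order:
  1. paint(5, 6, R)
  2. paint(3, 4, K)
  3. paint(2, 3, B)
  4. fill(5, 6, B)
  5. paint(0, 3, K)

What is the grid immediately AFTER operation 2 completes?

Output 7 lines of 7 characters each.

Answer: KKKKKKK
KKKKKKK
WWWKKWK
KKKKKWW
KKKKKWW
KKKKKWR
KKKKKWW

Derivation:
After op 1 paint(5,6,R):
KKKKKKK
KKKKKKK
WWWKKWK
KKKKKWW
KKKKKWW
KKKKKWR
KKKKKWW
After op 2 paint(3,4,K):
KKKKKKK
KKKKKKK
WWWKKWK
KKKKKWW
KKKKKWW
KKKKKWR
KKKKKWW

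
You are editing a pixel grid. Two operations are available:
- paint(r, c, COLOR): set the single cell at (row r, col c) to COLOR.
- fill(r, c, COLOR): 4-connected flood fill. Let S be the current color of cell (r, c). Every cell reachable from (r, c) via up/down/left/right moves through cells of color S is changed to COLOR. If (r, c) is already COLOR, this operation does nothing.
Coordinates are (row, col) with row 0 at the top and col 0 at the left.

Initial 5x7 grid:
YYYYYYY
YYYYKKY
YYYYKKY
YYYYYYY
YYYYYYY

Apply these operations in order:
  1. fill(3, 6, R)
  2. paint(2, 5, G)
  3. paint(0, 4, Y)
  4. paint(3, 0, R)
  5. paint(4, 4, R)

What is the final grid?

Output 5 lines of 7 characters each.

Answer: RRRRYRR
RRRRKKR
RRRRKGR
RRRRRRR
RRRRRRR

Derivation:
After op 1 fill(3,6,R) [31 cells changed]:
RRRRRRR
RRRRKKR
RRRRKKR
RRRRRRR
RRRRRRR
After op 2 paint(2,5,G):
RRRRRRR
RRRRKKR
RRRRKGR
RRRRRRR
RRRRRRR
After op 3 paint(0,4,Y):
RRRRYRR
RRRRKKR
RRRRKGR
RRRRRRR
RRRRRRR
After op 4 paint(3,0,R):
RRRRYRR
RRRRKKR
RRRRKGR
RRRRRRR
RRRRRRR
After op 5 paint(4,4,R):
RRRRYRR
RRRRKKR
RRRRKGR
RRRRRRR
RRRRRRR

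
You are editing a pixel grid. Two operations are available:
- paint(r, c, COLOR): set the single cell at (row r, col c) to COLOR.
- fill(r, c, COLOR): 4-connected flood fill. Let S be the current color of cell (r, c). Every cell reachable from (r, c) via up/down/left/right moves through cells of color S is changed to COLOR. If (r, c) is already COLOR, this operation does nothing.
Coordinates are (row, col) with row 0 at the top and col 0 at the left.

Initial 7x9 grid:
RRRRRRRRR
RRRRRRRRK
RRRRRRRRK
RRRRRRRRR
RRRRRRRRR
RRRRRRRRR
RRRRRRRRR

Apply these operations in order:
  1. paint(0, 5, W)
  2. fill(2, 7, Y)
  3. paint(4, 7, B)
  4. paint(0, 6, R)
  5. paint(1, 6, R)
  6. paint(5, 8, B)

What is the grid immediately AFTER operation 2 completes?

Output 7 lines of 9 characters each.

Answer: YYYYYWYYY
YYYYYYYYK
YYYYYYYYK
YYYYYYYYY
YYYYYYYYY
YYYYYYYYY
YYYYYYYYY

Derivation:
After op 1 paint(0,5,W):
RRRRRWRRR
RRRRRRRRK
RRRRRRRRK
RRRRRRRRR
RRRRRRRRR
RRRRRRRRR
RRRRRRRRR
After op 2 fill(2,7,Y) [60 cells changed]:
YYYYYWYYY
YYYYYYYYK
YYYYYYYYK
YYYYYYYYY
YYYYYYYYY
YYYYYYYYY
YYYYYYYYY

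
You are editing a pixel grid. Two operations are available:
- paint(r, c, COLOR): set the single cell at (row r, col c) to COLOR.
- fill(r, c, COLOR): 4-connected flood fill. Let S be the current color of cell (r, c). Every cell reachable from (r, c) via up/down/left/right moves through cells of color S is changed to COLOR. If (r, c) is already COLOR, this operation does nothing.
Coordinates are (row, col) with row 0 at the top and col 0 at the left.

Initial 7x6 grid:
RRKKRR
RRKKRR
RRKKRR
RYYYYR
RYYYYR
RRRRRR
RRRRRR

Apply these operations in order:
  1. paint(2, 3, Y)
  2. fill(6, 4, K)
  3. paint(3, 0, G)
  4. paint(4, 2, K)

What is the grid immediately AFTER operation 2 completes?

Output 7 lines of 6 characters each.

Answer: KKKKKK
KKKKKK
KKKYKK
KYYYYK
KYYYYK
KKKKKK
KKKKKK

Derivation:
After op 1 paint(2,3,Y):
RRKKRR
RRKKRR
RRKYRR
RYYYYR
RYYYYR
RRRRRR
RRRRRR
After op 2 fill(6,4,K) [28 cells changed]:
KKKKKK
KKKKKK
KKKYKK
KYYYYK
KYYYYK
KKKKKK
KKKKKK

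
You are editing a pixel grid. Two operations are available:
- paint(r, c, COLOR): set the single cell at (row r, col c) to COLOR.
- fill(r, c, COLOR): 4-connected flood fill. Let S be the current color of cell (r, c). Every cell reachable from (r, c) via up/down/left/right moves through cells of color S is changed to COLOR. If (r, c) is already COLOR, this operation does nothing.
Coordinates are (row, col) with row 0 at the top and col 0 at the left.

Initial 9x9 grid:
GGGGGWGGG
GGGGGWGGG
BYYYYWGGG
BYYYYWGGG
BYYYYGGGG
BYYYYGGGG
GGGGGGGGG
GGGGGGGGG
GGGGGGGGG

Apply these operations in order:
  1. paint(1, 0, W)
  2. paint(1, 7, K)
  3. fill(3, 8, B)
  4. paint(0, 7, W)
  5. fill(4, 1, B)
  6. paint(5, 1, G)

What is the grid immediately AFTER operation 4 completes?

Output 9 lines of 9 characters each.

After op 1 paint(1,0,W):
GGGGGWGGG
WGGGGWGGG
BYYYYWGGG
BYYYYWGGG
BYYYYGGGG
BYYYYGGGG
GGGGGGGGG
GGGGGGGGG
GGGGGGGGG
After op 2 paint(1,7,K):
GGGGGWGGG
WGGGGWGKG
BYYYYWGGG
BYYYYWGGG
BYYYYGGGG
BYYYYGGGG
GGGGGGGGG
GGGGGGGGG
GGGGGGGGG
After op 3 fill(3,8,B) [46 cells changed]:
GGGGGWBBB
WGGGGWBKB
BYYYYWBBB
BYYYYWBBB
BYYYYBBBB
BYYYYBBBB
BBBBBBBBB
BBBBBBBBB
BBBBBBBBB
After op 4 paint(0,7,W):
GGGGGWBWB
WGGGGWBKB
BYYYYWBBB
BYYYYWBBB
BYYYYBBBB
BYYYYBBBB
BBBBBBBBB
BBBBBBBBB
BBBBBBBBB

Answer: GGGGGWBWB
WGGGGWBKB
BYYYYWBBB
BYYYYWBBB
BYYYYBBBB
BYYYYBBBB
BBBBBBBBB
BBBBBBBBB
BBBBBBBBB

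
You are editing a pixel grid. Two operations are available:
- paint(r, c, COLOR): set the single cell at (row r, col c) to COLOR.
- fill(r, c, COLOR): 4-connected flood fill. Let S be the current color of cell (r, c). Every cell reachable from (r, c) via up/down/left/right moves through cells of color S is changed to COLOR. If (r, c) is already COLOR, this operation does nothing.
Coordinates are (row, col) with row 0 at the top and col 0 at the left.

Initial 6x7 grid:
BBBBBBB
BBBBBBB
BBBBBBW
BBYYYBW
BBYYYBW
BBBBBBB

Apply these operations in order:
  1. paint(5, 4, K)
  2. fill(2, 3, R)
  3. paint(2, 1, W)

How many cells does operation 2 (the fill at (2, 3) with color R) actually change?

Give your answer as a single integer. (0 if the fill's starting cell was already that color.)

Answer: 32

Derivation:
After op 1 paint(5,4,K):
BBBBBBB
BBBBBBB
BBBBBBW
BBYYYBW
BBYYYBW
BBBBKBB
After op 2 fill(2,3,R) [32 cells changed]:
RRRRRRR
RRRRRRR
RRRRRRW
RRYYYRW
RRYYYRW
RRRRKRR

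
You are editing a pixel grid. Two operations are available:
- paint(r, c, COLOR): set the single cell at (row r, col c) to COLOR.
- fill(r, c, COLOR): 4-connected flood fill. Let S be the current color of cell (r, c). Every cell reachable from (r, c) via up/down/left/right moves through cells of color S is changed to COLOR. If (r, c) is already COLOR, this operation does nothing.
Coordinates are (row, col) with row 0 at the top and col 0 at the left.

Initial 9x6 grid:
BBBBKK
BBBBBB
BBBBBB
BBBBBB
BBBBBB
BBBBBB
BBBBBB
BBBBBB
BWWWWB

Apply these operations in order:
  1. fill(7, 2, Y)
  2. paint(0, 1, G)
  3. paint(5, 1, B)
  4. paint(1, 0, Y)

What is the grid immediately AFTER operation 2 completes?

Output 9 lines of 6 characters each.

After op 1 fill(7,2,Y) [48 cells changed]:
YYYYKK
YYYYYY
YYYYYY
YYYYYY
YYYYYY
YYYYYY
YYYYYY
YYYYYY
YWWWWY
After op 2 paint(0,1,G):
YGYYKK
YYYYYY
YYYYYY
YYYYYY
YYYYYY
YYYYYY
YYYYYY
YYYYYY
YWWWWY

Answer: YGYYKK
YYYYYY
YYYYYY
YYYYYY
YYYYYY
YYYYYY
YYYYYY
YYYYYY
YWWWWY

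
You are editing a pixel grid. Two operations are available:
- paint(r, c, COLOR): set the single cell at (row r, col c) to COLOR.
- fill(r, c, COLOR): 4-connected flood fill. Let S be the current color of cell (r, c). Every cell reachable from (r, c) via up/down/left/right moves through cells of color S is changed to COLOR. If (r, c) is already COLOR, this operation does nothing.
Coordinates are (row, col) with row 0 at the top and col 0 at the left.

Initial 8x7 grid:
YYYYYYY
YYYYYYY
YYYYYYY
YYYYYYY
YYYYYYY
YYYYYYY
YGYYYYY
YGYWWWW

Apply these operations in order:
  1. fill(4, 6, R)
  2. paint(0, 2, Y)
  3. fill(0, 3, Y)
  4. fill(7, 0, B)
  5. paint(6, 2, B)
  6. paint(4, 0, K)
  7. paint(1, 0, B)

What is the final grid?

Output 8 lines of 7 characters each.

Answer: BBBBBBB
BBBBBBB
BBBBBBB
BBBBBBB
KBBBBBB
BBBBBBB
BGBBBBB
BGBWWWW

Derivation:
After op 1 fill(4,6,R) [50 cells changed]:
RRRRRRR
RRRRRRR
RRRRRRR
RRRRRRR
RRRRRRR
RRRRRRR
RGRRRRR
RGRWWWW
After op 2 paint(0,2,Y):
RRYRRRR
RRRRRRR
RRRRRRR
RRRRRRR
RRRRRRR
RRRRRRR
RGRRRRR
RGRWWWW
After op 3 fill(0,3,Y) [49 cells changed]:
YYYYYYY
YYYYYYY
YYYYYYY
YYYYYYY
YYYYYYY
YYYYYYY
YGYYYYY
YGYWWWW
After op 4 fill(7,0,B) [50 cells changed]:
BBBBBBB
BBBBBBB
BBBBBBB
BBBBBBB
BBBBBBB
BBBBBBB
BGBBBBB
BGBWWWW
After op 5 paint(6,2,B):
BBBBBBB
BBBBBBB
BBBBBBB
BBBBBBB
BBBBBBB
BBBBBBB
BGBBBBB
BGBWWWW
After op 6 paint(4,0,K):
BBBBBBB
BBBBBBB
BBBBBBB
BBBBBBB
KBBBBBB
BBBBBBB
BGBBBBB
BGBWWWW
After op 7 paint(1,0,B):
BBBBBBB
BBBBBBB
BBBBBBB
BBBBBBB
KBBBBBB
BBBBBBB
BGBBBBB
BGBWWWW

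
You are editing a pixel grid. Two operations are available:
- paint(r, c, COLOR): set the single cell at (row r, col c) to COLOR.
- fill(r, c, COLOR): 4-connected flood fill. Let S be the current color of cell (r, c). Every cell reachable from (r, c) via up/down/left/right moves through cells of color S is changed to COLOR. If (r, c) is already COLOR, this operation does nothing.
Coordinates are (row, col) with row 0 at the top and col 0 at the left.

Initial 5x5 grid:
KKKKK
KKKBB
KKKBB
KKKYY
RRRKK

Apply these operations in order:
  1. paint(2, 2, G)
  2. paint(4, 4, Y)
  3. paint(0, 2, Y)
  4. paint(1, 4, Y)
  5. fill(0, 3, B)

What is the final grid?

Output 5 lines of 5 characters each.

After op 1 paint(2,2,G):
KKKKK
KKKBB
KKGBB
KKKYY
RRRKK
After op 2 paint(4,4,Y):
KKKKK
KKKBB
KKGBB
KKKYY
RRRKY
After op 3 paint(0,2,Y):
KKYKK
KKKBB
KKGBB
KKKYY
RRRKY
After op 4 paint(1,4,Y):
KKYKK
KKKBY
KKGBB
KKKYY
RRRKY
After op 5 fill(0,3,B) [2 cells changed]:
KKYBB
KKKBY
KKGBB
KKKYY
RRRKY

Answer: KKYBB
KKKBY
KKGBB
KKKYY
RRRKY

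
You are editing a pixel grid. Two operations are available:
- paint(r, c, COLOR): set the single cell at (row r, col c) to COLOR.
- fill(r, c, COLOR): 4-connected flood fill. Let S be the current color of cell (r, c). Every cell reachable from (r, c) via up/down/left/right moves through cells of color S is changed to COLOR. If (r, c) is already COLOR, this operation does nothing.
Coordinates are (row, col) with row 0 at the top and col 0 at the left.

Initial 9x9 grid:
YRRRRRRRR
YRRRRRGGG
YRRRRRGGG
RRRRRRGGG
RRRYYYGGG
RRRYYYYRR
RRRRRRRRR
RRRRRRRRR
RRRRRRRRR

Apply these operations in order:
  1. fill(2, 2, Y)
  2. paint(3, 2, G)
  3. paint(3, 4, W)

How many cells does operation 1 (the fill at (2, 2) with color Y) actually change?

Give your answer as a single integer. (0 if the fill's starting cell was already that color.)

Answer: 59

Derivation:
After op 1 fill(2,2,Y) [59 cells changed]:
YYYYYYYYY
YYYYYYGGG
YYYYYYGGG
YYYYYYGGG
YYYYYYGGG
YYYYYYYYY
YYYYYYYYY
YYYYYYYYY
YYYYYYYYY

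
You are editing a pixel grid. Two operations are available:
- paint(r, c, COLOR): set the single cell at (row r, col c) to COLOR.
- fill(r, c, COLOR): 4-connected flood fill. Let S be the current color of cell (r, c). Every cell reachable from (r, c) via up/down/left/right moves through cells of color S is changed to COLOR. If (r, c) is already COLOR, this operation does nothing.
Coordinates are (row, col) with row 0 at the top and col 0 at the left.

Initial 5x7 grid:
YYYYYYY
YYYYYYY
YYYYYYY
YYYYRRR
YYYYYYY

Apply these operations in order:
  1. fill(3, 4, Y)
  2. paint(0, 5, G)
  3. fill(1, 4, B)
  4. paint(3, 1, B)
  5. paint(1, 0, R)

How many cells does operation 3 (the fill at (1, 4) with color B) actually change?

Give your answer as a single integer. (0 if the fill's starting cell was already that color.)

After op 1 fill(3,4,Y) [3 cells changed]:
YYYYYYY
YYYYYYY
YYYYYYY
YYYYYYY
YYYYYYY
After op 2 paint(0,5,G):
YYYYYGY
YYYYYYY
YYYYYYY
YYYYYYY
YYYYYYY
After op 3 fill(1,4,B) [34 cells changed]:
BBBBBGB
BBBBBBB
BBBBBBB
BBBBBBB
BBBBBBB

Answer: 34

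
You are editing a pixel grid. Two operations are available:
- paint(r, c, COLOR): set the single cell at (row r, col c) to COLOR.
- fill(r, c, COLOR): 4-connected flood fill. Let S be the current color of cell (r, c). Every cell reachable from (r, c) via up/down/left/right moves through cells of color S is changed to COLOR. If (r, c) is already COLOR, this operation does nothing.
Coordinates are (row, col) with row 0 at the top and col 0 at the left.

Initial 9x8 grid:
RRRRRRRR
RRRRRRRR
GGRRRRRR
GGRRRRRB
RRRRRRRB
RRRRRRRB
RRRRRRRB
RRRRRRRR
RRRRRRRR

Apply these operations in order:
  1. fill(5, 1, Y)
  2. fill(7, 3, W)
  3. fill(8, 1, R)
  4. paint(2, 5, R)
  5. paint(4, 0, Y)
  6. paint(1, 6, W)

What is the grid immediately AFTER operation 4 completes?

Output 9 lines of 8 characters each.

Answer: RRRRRRRR
RRRRRRRR
GGRRRRRR
GGRRRRRB
RRRRRRRB
RRRRRRRB
RRRRRRRB
RRRRRRRR
RRRRRRRR

Derivation:
After op 1 fill(5,1,Y) [64 cells changed]:
YYYYYYYY
YYYYYYYY
GGYYYYYY
GGYYYYYB
YYYYYYYB
YYYYYYYB
YYYYYYYB
YYYYYYYY
YYYYYYYY
After op 2 fill(7,3,W) [64 cells changed]:
WWWWWWWW
WWWWWWWW
GGWWWWWW
GGWWWWWB
WWWWWWWB
WWWWWWWB
WWWWWWWB
WWWWWWWW
WWWWWWWW
After op 3 fill(8,1,R) [64 cells changed]:
RRRRRRRR
RRRRRRRR
GGRRRRRR
GGRRRRRB
RRRRRRRB
RRRRRRRB
RRRRRRRB
RRRRRRRR
RRRRRRRR
After op 4 paint(2,5,R):
RRRRRRRR
RRRRRRRR
GGRRRRRR
GGRRRRRB
RRRRRRRB
RRRRRRRB
RRRRRRRB
RRRRRRRR
RRRRRRRR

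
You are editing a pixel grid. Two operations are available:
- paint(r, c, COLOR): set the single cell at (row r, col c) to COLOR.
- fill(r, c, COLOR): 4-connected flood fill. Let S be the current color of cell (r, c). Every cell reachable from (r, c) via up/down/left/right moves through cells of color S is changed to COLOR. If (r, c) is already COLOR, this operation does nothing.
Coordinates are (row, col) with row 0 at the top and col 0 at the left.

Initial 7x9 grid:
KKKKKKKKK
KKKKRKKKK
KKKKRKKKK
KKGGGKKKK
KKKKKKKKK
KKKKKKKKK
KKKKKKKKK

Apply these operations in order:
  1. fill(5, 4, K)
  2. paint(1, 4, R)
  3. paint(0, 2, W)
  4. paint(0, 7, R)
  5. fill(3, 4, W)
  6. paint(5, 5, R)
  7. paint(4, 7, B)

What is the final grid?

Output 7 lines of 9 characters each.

After op 1 fill(5,4,K) [0 cells changed]:
KKKKKKKKK
KKKKRKKKK
KKKKRKKKK
KKGGGKKKK
KKKKKKKKK
KKKKKKKKK
KKKKKKKKK
After op 2 paint(1,4,R):
KKKKKKKKK
KKKKRKKKK
KKKKRKKKK
KKGGGKKKK
KKKKKKKKK
KKKKKKKKK
KKKKKKKKK
After op 3 paint(0,2,W):
KKWKKKKKK
KKKKRKKKK
KKKKRKKKK
KKGGGKKKK
KKKKKKKKK
KKKKKKKKK
KKKKKKKKK
After op 4 paint(0,7,R):
KKWKKKKRK
KKKKRKKKK
KKKKRKKKK
KKGGGKKKK
KKKKKKKKK
KKKKKKKKK
KKKKKKKKK
After op 5 fill(3,4,W) [3 cells changed]:
KKWKKKKRK
KKKKRKKKK
KKKKRKKKK
KKWWWKKKK
KKKKKKKKK
KKKKKKKKK
KKKKKKKKK
After op 6 paint(5,5,R):
KKWKKKKRK
KKKKRKKKK
KKKKRKKKK
KKWWWKKKK
KKKKKKKKK
KKKKKRKKK
KKKKKKKKK
After op 7 paint(4,7,B):
KKWKKKKRK
KKKKRKKKK
KKKKRKKKK
KKWWWKKKK
KKKKKKKBK
KKKKKRKKK
KKKKKKKKK

Answer: KKWKKKKRK
KKKKRKKKK
KKKKRKKKK
KKWWWKKKK
KKKKKKKBK
KKKKKRKKK
KKKKKKKKK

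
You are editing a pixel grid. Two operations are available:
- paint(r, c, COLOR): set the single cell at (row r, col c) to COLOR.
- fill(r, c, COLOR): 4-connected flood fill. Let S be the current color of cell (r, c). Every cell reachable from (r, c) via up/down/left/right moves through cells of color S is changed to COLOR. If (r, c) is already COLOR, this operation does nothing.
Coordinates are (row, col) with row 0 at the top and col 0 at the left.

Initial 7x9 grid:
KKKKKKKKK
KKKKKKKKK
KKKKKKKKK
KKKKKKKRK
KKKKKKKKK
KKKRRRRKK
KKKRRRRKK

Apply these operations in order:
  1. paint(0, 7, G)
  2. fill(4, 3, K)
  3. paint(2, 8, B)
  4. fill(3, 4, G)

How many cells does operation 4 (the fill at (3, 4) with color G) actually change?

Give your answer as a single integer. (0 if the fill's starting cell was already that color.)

Answer: 52

Derivation:
After op 1 paint(0,7,G):
KKKKKKKGK
KKKKKKKKK
KKKKKKKKK
KKKKKKKRK
KKKKKKKKK
KKKRRRRKK
KKKRRRRKK
After op 2 fill(4,3,K) [0 cells changed]:
KKKKKKKGK
KKKKKKKKK
KKKKKKKKK
KKKKKKKRK
KKKKKKKKK
KKKRRRRKK
KKKRRRRKK
After op 3 paint(2,8,B):
KKKKKKKGK
KKKKKKKKK
KKKKKKKKB
KKKKKKKRK
KKKKKKKKK
KKKRRRRKK
KKKRRRRKK
After op 4 fill(3,4,G) [52 cells changed]:
GGGGGGGGG
GGGGGGGGG
GGGGGGGGB
GGGGGGGRG
GGGGGGGGG
GGGRRRRGG
GGGRRRRGG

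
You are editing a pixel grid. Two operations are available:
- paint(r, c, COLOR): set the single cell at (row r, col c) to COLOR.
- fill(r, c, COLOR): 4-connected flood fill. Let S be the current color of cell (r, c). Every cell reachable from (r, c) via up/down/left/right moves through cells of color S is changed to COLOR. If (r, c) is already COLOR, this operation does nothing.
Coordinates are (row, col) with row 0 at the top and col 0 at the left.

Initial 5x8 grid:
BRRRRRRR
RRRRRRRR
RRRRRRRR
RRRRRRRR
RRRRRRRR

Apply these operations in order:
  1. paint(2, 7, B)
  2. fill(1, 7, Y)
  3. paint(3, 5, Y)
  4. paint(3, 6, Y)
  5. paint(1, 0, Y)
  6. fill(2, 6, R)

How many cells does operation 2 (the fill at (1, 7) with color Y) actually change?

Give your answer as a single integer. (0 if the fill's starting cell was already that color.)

Answer: 38

Derivation:
After op 1 paint(2,7,B):
BRRRRRRR
RRRRRRRR
RRRRRRRB
RRRRRRRR
RRRRRRRR
After op 2 fill(1,7,Y) [38 cells changed]:
BYYYYYYY
YYYYYYYY
YYYYYYYB
YYYYYYYY
YYYYYYYY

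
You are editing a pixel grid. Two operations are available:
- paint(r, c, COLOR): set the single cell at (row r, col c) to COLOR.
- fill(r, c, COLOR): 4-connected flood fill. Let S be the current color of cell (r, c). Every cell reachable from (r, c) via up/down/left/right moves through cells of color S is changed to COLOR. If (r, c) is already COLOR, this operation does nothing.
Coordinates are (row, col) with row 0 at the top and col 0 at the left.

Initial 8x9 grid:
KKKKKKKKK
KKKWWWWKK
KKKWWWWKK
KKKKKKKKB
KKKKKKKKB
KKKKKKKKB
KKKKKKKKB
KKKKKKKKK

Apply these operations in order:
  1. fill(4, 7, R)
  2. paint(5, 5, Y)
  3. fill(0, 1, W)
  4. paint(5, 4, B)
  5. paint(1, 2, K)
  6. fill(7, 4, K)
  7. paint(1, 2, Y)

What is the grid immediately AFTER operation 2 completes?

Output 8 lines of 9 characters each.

Answer: RRRRRRRRR
RRRWWWWRR
RRRWWWWRR
RRRRRRRRB
RRRRRRRRB
RRRRRYRRB
RRRRRRRRB
RRRRRRRRR

Derivation:
After op 1 fill(4,7,R) [60 cells changed]:
RRRRRRRRR
RRRWWWWRR
RRRWWWWRR
RRRRRRRRB
RRRRRRRRB
RRRRRRRRB
RRRRRRRRB
RRRRRRRRR
After op 2 paint(5,5,Y):
RRRRRRRRR
RRRWWWWRR
RRRWWWWRR
RRRRRRRRB
RRRRRRRRB
RRRRRYRRB
RRRRRRRRB
RRRRRRRRR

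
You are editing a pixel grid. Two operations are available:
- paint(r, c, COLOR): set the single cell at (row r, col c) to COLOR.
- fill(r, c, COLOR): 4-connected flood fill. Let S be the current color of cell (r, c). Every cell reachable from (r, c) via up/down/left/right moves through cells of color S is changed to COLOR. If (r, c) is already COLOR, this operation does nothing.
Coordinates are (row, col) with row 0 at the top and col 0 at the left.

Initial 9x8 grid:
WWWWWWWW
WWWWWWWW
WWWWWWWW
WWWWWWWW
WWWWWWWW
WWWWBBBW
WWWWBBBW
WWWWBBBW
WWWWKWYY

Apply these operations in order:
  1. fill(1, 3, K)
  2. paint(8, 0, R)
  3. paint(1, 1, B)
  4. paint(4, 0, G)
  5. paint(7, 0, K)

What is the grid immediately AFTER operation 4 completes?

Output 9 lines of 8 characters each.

Answer: KKKKKKKK
KBKKKKKK
KKKKKKKK
KKKKKKKK
GKKKKKKK
KKKKBBBK
KKKKBBBK
KKKKBBBK
RKKKKWYY

Derivation:
After op 1 fill(1,3,K) [59 cells changed]:
KKKKKKKK
KKKKKKKK
KKKKKKKK
KKKKKKKK
KKKKKKKK
KKKKBBBK
KKKKBBBK
KKKKBBBK
KKKKKWYY
After op 2 paint(8,0,R):
KKKKKKKK
KKKKKKKK
KKKKKKKK
KKKKKKKK
KKKKKKKK
KKKKBBBK
KKKKBBBK
KKKKBBBK
RKKKKWYY
After op 3 paint(1,1,B):
KKKKKKKK
KBKKKKKK
KKKKKKKK
KKKKKKKK
KKKKKKKK
KKKKBBBK
KKKKBBBK
KKKKBBBK
RKKKKWYY
After op 4 paint(4,0,G):
KKKKKKKK
KBKKKKKK
KKKKKKKK
KKKKKKKK
GKKKKKKK
KKKKBBBK
KKKKBBBK
KKKKBBBK
RKKKKWYY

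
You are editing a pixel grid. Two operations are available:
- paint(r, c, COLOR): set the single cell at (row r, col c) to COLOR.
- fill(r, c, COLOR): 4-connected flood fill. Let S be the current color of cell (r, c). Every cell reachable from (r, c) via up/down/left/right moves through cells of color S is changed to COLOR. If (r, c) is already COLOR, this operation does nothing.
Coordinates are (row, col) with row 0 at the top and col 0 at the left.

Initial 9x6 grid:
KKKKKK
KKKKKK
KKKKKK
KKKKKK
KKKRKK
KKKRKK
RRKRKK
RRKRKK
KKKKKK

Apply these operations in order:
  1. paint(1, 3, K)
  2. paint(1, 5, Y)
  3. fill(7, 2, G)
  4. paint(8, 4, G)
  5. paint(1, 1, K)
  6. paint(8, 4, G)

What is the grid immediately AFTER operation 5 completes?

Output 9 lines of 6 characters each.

After op 1 paint(1,3,K):
KKKKKK
KKKKKK
KKKKKK
KKKKKK
KKKRKK
KKKRKK
RRKRKK
RRKRKK
KKKKKK
After op 2 paint(1,5,Y):
KKKKKK
KKKKKY
KKKKKK
KKKKKK
KKKRKK
KKKRKK
RRKRKK
RRKRKK
KKKKKK
After op 3 fill(7,2,G) [45 cells changed]:
GGGGGG
GGGGGY
GGGGGG
GGGGGG
GGGRGG
GGGRGG
RRGRGG
RRGRGG
GGGGGG
After op 4 paint(8,4,G):
GGGGGG
GGGGGY
GGGGGG
GGGGGG
GGGRGG
GGGRGG
RRGRGG
RRGRGG
GGGGGG
After op 5 paint(1,1,K):
GGGGGG
GKGGGY
GGGGGG
GGGGGG
GGGRGG
GGGRGG
RRGRGG
RRGRGG
GGGGGG

Answer: GGGGGG
GKGGGY
GGGGGG
GGGGGG
GGGRGG
GGGRGG
RRGRGG
RRGRGG
GGGGGG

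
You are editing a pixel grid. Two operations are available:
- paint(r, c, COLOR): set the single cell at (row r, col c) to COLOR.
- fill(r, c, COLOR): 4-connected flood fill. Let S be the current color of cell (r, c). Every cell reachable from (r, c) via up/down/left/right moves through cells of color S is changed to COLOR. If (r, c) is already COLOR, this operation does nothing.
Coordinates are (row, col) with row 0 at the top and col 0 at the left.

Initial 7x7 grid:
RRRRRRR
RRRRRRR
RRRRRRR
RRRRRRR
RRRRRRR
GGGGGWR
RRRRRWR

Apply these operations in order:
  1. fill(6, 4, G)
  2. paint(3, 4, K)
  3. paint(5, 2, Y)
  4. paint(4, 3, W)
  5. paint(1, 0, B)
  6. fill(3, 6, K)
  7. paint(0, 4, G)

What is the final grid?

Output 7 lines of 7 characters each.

Answer: KKKKGKK
BKKKKKK
KKKKKKK
KKKKKKK
KKKWKKK
GGYGGWK
GGGGGWK

Derivation:
After op 1 fill(6,4,G) [5 cells changed]:
RRRRRRR
RRRRRRR
RRRRRRR
RRRRRRR
RRRRRRR
GGGGGWR
GGGGGWR
After op 2 paint(3,4,K):
RRRRRRR
RRRRRRR
RRRRRRR
RRRRKRR
RRRRRRR
GGGGGWR
GGGGGWR
After op 3 paint(5,2,Y):
RRRRRRR
RRRRRRR
RRRRRRR
RRRRKRR
RRRRRRR
GGYGGWR
GGGGGWR
After op 4 paint(4,3,W):
RRRRRRR
RRRRRRR
RRRRRRR
RRRRKRR
RRRWRRR
GGYGGWR
GGGGGWR
After op 5 paint(1,0,B):
RRRRRRR
BRRRRRR
RRRRRRR
RRRRKRR
RRRWRRR
GGYGGWR
GGGGGWR
After op 6 fill(3,6,K) [34 cells changed]:
KKKKKKK
BKKKKKK
KKKKKKK
KKKKKKK
KKKWKKK
GGYGGWK
GGGGGWK
After op 7 paint(0,4,G):
KKKKGKK
BKKKKKK
KKKKKKK
KKKKKKK
KKKWKKK
GGYGGWK
GGGGGWK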